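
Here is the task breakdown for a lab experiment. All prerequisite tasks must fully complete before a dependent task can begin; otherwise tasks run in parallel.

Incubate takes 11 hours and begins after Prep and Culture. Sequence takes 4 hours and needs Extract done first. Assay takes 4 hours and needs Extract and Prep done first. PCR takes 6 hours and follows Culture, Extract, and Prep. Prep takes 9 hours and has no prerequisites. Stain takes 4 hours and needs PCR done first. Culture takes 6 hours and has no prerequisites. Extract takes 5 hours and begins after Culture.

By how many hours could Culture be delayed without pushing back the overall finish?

Critical path: Culture→Extract→PCR→Stain = 6+5+6+4 = 21, so the finish is 21 hours.
Culture finishes as early as 6 and must finish by 6.
Float = 21 − 21 = 0.

0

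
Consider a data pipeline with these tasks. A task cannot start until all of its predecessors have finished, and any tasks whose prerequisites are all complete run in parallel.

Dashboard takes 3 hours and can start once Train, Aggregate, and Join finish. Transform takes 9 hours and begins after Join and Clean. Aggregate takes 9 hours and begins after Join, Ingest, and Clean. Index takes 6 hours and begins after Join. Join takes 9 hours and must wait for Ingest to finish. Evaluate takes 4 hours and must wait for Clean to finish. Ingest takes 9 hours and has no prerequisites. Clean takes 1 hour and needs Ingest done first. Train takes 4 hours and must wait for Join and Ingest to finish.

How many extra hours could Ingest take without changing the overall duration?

Ingest→Join→Aggregate→Dashboard = 9+9+9+3 = 30 sets the makespan at 30 hours.
Ingest finishes as early as 9 and must finish by 9.
Slack of Ingest = 0 − 0 = 0 hours.

0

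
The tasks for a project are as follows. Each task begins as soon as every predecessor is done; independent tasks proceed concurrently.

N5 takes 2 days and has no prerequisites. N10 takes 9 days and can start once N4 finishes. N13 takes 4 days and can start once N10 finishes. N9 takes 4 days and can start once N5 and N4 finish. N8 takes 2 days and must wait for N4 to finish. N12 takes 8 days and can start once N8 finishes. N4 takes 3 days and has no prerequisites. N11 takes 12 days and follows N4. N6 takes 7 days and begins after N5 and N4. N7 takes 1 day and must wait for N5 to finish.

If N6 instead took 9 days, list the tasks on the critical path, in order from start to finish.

N4, N10, N13

As given, the longest chain is N4→N10→N13 = 3+9+4 = 16, so the finish is 16 days.
N6 has 6 days of float (longest path through it is 10).
No other chain overtakes it, so the finish is 16 days.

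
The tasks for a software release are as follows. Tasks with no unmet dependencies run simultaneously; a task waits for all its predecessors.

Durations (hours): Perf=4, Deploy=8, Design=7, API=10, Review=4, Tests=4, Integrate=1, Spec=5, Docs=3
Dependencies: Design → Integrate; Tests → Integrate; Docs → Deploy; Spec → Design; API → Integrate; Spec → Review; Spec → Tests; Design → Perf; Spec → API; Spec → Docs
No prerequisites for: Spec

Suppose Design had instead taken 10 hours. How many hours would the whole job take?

The binding path is Spec→Design→Perf = 5+7+4 = 16; finish at 16 hours.
Since Design is critical, the +3 change carries straight to that chain (now 19 hours).
No other chain overtakes it, so the finish is 19 hours.

19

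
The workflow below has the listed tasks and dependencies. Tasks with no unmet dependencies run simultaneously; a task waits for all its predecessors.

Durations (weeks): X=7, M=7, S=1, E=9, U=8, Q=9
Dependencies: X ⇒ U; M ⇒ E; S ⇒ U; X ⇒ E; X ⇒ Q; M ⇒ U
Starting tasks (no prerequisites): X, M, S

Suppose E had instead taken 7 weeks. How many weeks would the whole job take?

16

Critical path before the change: X→E = 7+9 = 16 giving 16 weeks.
Since E is critical, the -2 change carries straight to that chain (now 14 weeks).
Now X→Q = 7+9 = 16 is longest, so the finish becomes 16 weeks.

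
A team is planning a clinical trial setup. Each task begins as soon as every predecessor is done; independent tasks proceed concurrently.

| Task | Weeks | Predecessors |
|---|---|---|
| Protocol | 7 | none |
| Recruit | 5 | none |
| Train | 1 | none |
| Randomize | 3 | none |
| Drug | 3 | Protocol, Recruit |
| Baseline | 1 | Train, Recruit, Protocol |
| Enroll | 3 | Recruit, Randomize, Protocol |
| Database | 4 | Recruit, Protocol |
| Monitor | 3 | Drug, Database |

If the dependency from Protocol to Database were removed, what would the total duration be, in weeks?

Before: longest chain Protocol→Database→Monitor = 7+4+3 = 14, finish 14.
Without Protocol→Database, Database's earliest start moves from 7 to 5.
After: Protocol→Drug→Monitor = 7+3+3 = 13 → 13 weeks.

13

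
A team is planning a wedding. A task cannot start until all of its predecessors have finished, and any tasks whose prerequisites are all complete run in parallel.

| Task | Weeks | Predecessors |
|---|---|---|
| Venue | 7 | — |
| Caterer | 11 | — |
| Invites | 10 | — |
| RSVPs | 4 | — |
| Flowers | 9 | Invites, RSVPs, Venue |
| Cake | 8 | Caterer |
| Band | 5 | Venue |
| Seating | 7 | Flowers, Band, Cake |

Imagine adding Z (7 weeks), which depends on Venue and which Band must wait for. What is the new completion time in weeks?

Originally the schedule takes 26 weeks.
With Z inserted, Band now waits for max(Venue, Z).
New critical path: Venue→Z→Band→Seating = 7+7+5+7 = 26 ⇒ 26 weeks.

26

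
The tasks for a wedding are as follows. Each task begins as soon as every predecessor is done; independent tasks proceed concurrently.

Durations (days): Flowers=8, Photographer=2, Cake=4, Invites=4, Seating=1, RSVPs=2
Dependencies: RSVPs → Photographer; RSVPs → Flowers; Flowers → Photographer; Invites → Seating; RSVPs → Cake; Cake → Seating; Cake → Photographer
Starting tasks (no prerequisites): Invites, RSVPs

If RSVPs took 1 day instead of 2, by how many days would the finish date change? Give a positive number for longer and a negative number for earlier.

Actual critical path: RSVPs→Flowers→Photographer = 2+8+2 = 12 ⇒ 12 days.
RSVPs lies on that path, so at 1 day the path becomes 11 days.
That remains the longest chain; total 11 days.
Change in finish: 11 − 12 = -1 days.

-1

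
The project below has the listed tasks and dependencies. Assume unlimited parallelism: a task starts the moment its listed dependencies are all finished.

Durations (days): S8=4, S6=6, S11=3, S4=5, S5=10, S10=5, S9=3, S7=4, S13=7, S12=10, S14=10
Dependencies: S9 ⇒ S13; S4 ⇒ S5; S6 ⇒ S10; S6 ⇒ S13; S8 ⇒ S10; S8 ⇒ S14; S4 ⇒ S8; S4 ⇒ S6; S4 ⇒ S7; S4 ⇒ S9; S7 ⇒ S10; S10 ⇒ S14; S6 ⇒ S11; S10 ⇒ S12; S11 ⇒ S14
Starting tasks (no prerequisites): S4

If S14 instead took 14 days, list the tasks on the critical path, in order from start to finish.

Critical path before the change: S4→S6→S10→S14 = 5+6+5+10 = 26 giving 26 days.
S14 is on the critical path; changing it to 14 makes that path 30 days.
The critical path is still S4→S6→S10→S14; finish is now 30 days.

S4, S6, S10, S14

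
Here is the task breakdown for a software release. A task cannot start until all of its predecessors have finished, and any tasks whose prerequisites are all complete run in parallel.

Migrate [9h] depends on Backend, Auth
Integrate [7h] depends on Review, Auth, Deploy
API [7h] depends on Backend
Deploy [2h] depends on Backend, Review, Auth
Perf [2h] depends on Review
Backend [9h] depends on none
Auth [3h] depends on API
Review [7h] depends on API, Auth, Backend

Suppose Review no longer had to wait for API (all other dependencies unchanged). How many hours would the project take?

35

Original critical path: Backend→API→Auth→Review→Deploy→Integrate = 9+7+3+7+2+7 = 35 ⇒ 35 hours.
Dropping API→Review doesn't change Review's earliest start (19); another predecessor still binds.
The longest chain is now Backend→API→Auth→Review→Deploy→Integrate = 9+7+3+7+2+7 = 35, so the project takes 35 hours.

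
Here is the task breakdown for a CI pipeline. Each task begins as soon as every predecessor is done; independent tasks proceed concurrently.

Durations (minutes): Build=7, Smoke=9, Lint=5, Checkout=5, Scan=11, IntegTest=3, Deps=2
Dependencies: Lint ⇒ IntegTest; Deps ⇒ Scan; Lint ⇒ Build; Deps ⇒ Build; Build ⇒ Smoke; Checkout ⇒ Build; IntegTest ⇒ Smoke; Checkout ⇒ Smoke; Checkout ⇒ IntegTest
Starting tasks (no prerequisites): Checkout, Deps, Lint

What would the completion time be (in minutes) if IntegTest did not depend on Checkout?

With the dependency in place, Checkout→Build→Smoke = 5+7+9 = 21 sets the finish at 21 minutes.
Dropping Checkout→IntegTest doesn't change IntegTest's earliest start (5); another predecessor still binds.
After: Checkout→Build→Smoke = 5+7+9 = 21 → 21 minutes.

21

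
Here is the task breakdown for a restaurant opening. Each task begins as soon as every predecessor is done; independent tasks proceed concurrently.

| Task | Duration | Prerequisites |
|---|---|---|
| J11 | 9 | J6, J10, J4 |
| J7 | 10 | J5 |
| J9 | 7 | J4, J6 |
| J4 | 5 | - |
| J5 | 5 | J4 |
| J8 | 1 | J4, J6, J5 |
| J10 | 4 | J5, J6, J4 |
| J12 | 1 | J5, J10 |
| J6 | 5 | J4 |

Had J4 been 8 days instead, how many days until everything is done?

Actual critical path: J4→J5→J10→J11 = 5+5+4+9 = 23 ⇒ 23 days.
J4 is on the critical path; changing it to 8 makes that path 26 days.
No other chain overtakes it, so the finish is 26 days.

26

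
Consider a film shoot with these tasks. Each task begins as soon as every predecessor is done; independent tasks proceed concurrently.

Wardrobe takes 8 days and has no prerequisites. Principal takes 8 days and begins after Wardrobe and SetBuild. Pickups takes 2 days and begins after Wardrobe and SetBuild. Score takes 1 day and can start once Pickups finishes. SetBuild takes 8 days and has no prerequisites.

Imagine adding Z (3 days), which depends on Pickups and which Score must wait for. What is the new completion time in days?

Originally the job takes 16 days.
With Z inserted, Score now waits for max(Pickups, Z).
New critical path: SetBuild→Principal = 8+8 = 16 ⇒ 16 days.

16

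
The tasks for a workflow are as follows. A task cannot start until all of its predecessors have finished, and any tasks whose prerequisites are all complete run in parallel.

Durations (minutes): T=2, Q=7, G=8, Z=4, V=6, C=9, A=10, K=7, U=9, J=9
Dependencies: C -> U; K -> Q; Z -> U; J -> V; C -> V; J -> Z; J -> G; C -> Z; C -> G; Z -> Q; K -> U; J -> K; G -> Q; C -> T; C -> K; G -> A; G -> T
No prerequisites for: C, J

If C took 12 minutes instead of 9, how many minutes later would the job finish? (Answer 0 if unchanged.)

Actual critical path: C→G→A = 9+8+10 = 27 ⇒ 27 minutes.
C is on the critical path; changing it to 12 makes that path 30 minutes.
No other chain overtakes it, so the finish is 30 minutes.
Change in finish: 30 − 27 = +3 minutes.

3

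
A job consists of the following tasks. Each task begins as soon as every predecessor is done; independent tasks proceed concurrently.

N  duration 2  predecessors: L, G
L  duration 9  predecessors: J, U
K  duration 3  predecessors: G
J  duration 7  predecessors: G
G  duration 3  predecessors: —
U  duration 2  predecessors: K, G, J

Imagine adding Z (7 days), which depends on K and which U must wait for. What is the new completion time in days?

Originally the job takes 23 days.
With Z inserted, U now waits for max(K, G, J, Z).
New critical path: G→K→Z→U→L→N = 3+3+7+2+9+2 = 26 ⇒ 26 days.

26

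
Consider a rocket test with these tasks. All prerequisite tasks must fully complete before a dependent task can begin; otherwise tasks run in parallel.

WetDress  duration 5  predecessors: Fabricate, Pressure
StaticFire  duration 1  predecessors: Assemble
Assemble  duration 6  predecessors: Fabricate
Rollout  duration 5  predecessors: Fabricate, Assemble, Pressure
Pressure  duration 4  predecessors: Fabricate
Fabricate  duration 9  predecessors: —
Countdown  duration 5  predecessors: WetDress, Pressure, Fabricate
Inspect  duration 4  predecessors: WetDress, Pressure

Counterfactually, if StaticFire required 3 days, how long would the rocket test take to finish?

23

Critical path before the change: Fabricate→Pressure→WetDress→Countdown = 9+4+5+5 = 23 giving 23 days.
The longest path through StaticFire is only 16 days, so StaticFire has float 7.
The critical path is still Fabricate→Pressure→WetDress→Countdown; finish is now 23 days.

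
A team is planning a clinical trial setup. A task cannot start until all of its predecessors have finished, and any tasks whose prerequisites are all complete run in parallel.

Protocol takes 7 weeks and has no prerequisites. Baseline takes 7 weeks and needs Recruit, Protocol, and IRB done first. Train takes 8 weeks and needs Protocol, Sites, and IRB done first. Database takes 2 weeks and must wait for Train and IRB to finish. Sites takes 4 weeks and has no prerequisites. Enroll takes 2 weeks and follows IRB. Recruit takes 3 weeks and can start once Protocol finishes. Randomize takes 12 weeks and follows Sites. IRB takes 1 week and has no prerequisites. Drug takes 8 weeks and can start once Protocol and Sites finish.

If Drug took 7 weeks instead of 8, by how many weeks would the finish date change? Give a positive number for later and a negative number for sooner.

0

As given, the longest chain is Protocol→Recruit→Baseline = 7+3+7 = 17, so the finish is 17 weeks.
Drug has 2 weeks of float (longest path through it is 15).
No other chain overtakes it, so the finish is 17 weeks.
Change in finish: 17 − 17 = +0 weeks.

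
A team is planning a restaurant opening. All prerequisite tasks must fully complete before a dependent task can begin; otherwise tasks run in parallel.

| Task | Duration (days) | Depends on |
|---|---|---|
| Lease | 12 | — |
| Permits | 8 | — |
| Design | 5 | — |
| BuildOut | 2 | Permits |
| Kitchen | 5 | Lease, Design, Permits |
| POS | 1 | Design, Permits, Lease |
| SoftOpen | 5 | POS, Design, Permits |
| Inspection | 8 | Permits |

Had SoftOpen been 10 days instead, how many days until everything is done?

Critical path before the change: Lease→POS→SoftOpen = 12+1+5 = 18 giving 18 days.
Since SoftOpen is critical, the +5 change carries straight to that chain (now 23 days).
No other chain overtakes it, so the finish is 23 days.

23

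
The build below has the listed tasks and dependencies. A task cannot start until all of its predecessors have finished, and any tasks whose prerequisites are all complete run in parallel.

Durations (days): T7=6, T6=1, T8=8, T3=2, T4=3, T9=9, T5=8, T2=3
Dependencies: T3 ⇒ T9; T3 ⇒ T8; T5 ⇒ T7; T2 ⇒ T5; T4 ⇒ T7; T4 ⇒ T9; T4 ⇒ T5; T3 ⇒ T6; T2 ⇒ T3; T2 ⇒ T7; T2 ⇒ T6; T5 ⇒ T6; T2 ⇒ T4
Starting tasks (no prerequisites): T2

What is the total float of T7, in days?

0

T2→T4→T5→T7 = 3+3+8+6 = 20 sets the makespan at 20 days.
The longest chain containing T7 totals 20 days.
Slack of T7 = 14 − 14 = 0 days.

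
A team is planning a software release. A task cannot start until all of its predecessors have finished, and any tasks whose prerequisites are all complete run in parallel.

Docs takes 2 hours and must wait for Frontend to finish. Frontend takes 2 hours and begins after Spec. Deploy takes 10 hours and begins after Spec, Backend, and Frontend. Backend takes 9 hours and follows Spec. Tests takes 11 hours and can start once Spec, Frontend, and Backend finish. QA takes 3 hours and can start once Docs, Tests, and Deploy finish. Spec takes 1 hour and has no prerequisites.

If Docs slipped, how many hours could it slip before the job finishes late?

Critical path: Spec→Backend→Tests→QA = 1+9+11+3 = 24, so the finish is 24 hours.
Longest path through Docs: 8 hours (earliest finish 5, latest finish 21).
Slack of Docs = 19 − 3 = 16 hours.

16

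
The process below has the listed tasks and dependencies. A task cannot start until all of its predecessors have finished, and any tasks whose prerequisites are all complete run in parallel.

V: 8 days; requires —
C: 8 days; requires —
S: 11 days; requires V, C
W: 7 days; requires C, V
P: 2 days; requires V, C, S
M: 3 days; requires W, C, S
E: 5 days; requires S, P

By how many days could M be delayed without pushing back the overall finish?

4

Critical path: V→S→P→E = 8+11+2+5 = 26, so the finish is 26 days.
Longest path through M: 22 days (earliest finish 22, latest finish 26).
Slack of M = 23 − 19 = 4 days.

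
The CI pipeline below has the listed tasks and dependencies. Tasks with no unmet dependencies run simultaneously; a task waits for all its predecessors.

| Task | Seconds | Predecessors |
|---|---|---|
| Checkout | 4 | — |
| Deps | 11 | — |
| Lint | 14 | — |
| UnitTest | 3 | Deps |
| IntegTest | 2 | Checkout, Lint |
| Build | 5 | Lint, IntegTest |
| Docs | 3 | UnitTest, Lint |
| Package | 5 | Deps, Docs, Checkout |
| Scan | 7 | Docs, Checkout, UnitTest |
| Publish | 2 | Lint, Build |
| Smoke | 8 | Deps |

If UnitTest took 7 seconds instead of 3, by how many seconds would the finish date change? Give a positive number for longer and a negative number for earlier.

Critical path before the change: Deps→UnitTest→Docs→Scan = 11+3+3+7 = 24 giving 24 seconds.
Since UnitTest is critical, the +4 change carries straight to that chain (now 28 seconds).
The critical path is still Deps→UnitTest→Docs→Scan; finish is now 28 seconds.
Change in finish: 28 − 24 = +4 seconds.

4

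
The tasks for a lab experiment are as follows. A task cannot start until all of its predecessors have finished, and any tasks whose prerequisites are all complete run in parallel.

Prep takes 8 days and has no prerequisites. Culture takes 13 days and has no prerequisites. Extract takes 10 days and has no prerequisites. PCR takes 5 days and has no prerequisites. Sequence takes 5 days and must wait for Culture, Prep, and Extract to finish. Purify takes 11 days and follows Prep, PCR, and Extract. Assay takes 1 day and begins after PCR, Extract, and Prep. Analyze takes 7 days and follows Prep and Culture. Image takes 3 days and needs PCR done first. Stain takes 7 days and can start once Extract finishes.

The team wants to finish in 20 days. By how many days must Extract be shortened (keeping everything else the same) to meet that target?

1

Current finish: 21 days; target: 20.
Extract is on every critical path, so each day cut from Extract cuts the finish by one (this holds down to a finish of 20).
Need 21 − 20 = 1 day off Extract → Extract becomes 9 days, finish becomes 20.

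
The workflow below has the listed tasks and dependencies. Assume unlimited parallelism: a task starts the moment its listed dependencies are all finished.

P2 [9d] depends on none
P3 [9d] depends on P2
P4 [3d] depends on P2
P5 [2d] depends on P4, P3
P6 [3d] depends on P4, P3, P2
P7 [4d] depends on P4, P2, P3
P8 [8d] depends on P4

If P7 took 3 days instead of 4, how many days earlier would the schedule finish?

The binding path is P2→P3→P7 = 9+9+4 = 22; finish at 22 days.
P7 lies on that path, so at 3 days the path becomes 21 days.
Now P2→P3→P6 = 9+9+3 = 21 is longest, so the finish becomes 21 days.
Change in finish: 21 − 22 = -1 days.

1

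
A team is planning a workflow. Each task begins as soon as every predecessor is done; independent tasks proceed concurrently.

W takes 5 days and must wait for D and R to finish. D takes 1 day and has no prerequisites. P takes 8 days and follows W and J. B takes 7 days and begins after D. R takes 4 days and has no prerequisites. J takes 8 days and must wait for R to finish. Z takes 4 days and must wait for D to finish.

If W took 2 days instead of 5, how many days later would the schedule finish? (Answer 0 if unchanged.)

Critical path before the change: R→J→P = 4+8+8 = 20 giving 20 days.
W is off the critical path — its longest chain is 17 days, giving 3 of slack.
That remains the longest chain; total 20 days.
Change in finish: 20 − 20 = +0 days.

0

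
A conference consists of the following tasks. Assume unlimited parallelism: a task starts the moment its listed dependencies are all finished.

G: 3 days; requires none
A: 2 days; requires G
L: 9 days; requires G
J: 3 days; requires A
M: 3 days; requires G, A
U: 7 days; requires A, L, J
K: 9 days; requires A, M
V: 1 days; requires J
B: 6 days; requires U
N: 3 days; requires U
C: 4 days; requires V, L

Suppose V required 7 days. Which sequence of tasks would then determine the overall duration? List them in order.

G, L, U, B

As given, the longest chain is G→L→U→B = 3+9+7+6 = 25, so the finish is 25 days.
V has 12 days of float (longest path through it is 13).
The critical path is still G→L→U→B; finish is now 25 days.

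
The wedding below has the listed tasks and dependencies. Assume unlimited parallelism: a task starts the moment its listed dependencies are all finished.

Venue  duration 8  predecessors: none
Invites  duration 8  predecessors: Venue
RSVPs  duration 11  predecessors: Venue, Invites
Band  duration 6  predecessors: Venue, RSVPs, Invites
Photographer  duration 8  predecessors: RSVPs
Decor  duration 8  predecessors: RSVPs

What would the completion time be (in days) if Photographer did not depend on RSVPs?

With the dependency in place, Venue→Invites→RSVPs→Photographer = 8+8+11+8 = 35 sets the finish at 35 days.
Without RSVPs→Photographer, Photographer's earliest start moves from 27 to 0.
New critical path: Venue→Invites→RSVPs→Decor = 8+8+11+8 = 35 ⇒ 35 days.

35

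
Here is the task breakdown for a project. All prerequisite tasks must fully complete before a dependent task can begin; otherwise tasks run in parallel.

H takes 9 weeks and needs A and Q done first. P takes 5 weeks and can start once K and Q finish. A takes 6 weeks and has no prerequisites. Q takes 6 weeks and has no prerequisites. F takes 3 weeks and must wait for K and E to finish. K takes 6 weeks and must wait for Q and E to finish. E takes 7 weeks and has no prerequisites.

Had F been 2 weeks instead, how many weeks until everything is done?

18

As given, the longest chain is E→K→P = 7+6+5 = 18, so the finish is 18 weeks.
F has 2 weeks of float (longest path through it is 16).
The critical path is still E→K→P; finish is now 18 weeks.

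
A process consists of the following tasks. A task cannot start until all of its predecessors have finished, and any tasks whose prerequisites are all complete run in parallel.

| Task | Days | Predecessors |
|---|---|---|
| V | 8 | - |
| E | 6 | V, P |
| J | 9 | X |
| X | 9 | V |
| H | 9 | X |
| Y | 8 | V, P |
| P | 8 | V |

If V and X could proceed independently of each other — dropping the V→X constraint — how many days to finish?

24

Original critical path: V→X→J = 8+9+9 = 26 ⇒ 26 days.
Without V→X, X's earliest start moves from 8 to 0.
After: V→P→Y = 8+8+8 = 24 → 24 days.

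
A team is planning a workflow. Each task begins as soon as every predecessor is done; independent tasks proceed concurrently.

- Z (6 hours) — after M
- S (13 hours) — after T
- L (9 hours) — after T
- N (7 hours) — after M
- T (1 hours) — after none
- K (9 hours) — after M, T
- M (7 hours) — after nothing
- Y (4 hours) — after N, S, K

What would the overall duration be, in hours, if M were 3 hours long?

Critical path before the change: M→K→Y = 7+9+4 = 20 giving 20 hours.
Since M is critical, the -4 change carries straight to that chain (now 16 hours).
Now T→S→Y = 1+13+4 = 18 is longest, so the finish becomes 18 hours.

18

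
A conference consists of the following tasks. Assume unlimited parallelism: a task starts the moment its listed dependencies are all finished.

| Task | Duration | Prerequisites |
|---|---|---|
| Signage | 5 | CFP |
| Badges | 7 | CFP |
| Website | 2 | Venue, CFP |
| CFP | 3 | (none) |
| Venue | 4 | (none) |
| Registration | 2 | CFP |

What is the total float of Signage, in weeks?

2

Critical path: CFP→Badges = 3+7 = 10, so the finish is 10 weeks.
Signage finishes as early as 8 and must finish by 10.
Slack of Signage = 5 − 3 = 2 weeks.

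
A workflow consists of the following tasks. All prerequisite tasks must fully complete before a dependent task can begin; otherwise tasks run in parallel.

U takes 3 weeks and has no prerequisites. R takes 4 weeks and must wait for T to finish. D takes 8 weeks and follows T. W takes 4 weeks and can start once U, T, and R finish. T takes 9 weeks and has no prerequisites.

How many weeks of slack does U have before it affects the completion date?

10

The longest chain is T→R→W = 9+4+4 = 17; overall finish 17 weeks.
Longest path through U: 7 weeks (earliest finish 3, latest finish 13).
So U can slip 13 − 3 = 10 weeks.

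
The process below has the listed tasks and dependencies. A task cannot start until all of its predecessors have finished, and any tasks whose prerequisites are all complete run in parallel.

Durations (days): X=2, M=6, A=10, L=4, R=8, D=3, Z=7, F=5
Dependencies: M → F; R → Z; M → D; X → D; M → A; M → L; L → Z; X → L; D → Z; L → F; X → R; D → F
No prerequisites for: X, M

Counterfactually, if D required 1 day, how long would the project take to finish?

Actual critical path: X→R→Z = 2+8+7 = 17 ⇒ 17 days.
The longest path through D is only 16 days, so D has float 1.
That remains the longest chain; total 17 days.

17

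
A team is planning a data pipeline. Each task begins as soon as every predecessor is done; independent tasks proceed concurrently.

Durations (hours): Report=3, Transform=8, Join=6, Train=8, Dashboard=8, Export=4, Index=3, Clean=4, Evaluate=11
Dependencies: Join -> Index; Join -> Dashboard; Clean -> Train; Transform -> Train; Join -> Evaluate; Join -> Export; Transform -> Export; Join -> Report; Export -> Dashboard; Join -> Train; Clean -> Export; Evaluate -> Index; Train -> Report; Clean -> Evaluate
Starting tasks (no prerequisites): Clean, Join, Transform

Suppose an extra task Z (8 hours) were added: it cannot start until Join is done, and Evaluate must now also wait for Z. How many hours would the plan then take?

28

Originally the plan takes 20 hours.
With Z inserted, Evaluate now waits for max(Join, Clean, Z).
New critical path: Join→Z→Evaluate→Index = 6+8+11+3 = 28 ⇒ 28 hours.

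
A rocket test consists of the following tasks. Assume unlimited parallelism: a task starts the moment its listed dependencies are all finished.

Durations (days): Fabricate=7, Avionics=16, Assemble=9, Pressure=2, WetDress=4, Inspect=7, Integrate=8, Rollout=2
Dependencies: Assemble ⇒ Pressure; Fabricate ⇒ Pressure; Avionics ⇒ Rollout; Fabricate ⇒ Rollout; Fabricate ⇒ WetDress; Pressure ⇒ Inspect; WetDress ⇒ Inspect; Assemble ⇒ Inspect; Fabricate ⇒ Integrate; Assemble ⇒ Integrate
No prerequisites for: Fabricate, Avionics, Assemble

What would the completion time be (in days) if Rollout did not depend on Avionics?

Before: longest chain Fabricate→WetDress→Inspect = 7+4+7 = 18, finish 18.
Without Avionics→Rollout, Rollout's earliest start moves from 16 to 7.
The longest chain is now Fabricate→WetDress→Inspect = 7+4+7 = 18, so the plan takes 18 days.

18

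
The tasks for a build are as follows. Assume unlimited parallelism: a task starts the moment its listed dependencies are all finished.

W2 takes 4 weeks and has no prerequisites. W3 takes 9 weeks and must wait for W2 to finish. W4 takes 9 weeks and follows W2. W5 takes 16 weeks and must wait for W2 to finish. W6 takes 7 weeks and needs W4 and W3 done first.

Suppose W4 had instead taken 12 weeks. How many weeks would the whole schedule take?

As given, the longest chain is W2→W4→W6 = 4+9+7 = 20, so the finish is 20 weeks.
W4 is on the critical path; changing it to 12 makes that path 23 weeks.
That remains the longest chain; total 23 weeks.

23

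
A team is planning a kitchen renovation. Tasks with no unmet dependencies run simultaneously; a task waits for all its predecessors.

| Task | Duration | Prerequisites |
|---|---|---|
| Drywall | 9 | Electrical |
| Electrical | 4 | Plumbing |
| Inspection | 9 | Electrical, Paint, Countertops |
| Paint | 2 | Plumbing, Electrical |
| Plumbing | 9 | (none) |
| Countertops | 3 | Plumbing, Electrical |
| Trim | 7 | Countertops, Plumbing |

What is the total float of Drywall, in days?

3

Critical path: Plumbing→Electrical→Countertops→Inspection = 9+4+3+9 = 25, so the finish is 25 days.
The longest chain containing Drywall totals 22 days.
So Drywall can slip 25 − 22 = 3 days.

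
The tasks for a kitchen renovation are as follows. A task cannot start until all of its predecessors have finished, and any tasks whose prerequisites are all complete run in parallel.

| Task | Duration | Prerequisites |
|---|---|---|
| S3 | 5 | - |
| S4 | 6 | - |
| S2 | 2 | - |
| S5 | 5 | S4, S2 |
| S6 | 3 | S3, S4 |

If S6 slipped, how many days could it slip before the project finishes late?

2

The longest chain is S4→S5 = 6+5 = 11; overall finish 11 days.
S6 finishes as early as 9 and must finish by 11.
Float = 11 − 9 = 2.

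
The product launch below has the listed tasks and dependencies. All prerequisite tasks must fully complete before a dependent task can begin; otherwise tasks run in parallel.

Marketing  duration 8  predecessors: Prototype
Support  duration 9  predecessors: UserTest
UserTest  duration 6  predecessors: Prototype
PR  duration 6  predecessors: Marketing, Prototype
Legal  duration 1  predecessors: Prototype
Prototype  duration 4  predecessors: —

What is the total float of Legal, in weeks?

14

Critical path: Prototype→UserTest→Support = 4+6+9 = 19, so the finish is 19 weeks.
Legal finishes as early as 5 and must finish by 19.
So Legal can slip 19 − 5 = 14 weeks.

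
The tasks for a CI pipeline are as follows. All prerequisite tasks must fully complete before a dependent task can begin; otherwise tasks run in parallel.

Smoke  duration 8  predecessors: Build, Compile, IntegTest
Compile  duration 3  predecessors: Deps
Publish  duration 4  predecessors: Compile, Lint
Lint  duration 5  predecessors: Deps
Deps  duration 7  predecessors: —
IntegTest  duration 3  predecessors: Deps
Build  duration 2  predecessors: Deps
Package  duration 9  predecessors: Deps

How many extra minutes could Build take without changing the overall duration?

1

Critical path: Deps→Compile→Smoke = 7+3+8 = 18, so the finish is 18 minutes.
The longest chain containing Build totals 17 minutes.
So Build can slip 10 − 9 = 1 minute.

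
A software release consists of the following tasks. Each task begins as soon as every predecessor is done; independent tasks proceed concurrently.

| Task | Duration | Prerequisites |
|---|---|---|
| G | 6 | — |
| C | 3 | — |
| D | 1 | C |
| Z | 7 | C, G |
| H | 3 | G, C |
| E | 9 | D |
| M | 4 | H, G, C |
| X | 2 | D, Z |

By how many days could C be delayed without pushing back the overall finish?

Critical path: G→Z→X = 6+7+2 = 15, so the finish is 15 days.
C finishes as early as 3 and must finish by 5.
So C can slip 5 − 3 = 2 days.

2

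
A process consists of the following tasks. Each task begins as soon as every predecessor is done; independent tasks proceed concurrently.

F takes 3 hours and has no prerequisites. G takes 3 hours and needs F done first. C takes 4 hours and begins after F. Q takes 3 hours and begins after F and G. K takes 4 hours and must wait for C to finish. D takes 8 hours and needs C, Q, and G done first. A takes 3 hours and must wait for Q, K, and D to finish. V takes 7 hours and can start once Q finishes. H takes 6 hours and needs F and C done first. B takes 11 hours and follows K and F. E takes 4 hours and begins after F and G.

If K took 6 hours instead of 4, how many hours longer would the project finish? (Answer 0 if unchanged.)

Baseline: F→C→K→B = 3+4+4+11 = 22 → 22 hours.
K lies on that path, so at 6 hours the path becomes 24 hours.
That remains the longest chain; total 24 hours.
Change in finish: 24 − 22 = +2 hours.

2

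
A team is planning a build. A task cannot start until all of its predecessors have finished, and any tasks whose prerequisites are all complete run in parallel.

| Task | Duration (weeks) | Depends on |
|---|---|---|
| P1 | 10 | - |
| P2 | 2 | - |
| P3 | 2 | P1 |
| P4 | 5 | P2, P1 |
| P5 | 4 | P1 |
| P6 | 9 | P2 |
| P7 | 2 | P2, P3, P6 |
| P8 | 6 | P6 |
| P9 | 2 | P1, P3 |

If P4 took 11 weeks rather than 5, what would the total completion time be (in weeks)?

21

The binding path is P2→P6→P8 = 2+9+6 = 17; finish at 17 weeks.
The longest path through P4 is only 15 weeks, so P4 has float 2.
Now P1→P4 = 10+11 = 21 is longest, so the finish becomes 21 weeks.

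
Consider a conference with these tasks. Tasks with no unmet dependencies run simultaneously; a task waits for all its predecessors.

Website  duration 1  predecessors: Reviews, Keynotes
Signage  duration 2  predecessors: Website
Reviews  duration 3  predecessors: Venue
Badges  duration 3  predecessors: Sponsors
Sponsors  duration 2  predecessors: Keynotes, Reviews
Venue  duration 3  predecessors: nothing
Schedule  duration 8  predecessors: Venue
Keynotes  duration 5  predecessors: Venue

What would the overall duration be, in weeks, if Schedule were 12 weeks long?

The binding path is Venue→Keynotes→Sponsors→Badges = 3+5+2+3 = 13; finish at 13 weeks.
Schedule is off the critical path — its longest chain is 11 weeks, giving 2 of slack.
New critical path: Venue→Schedule = 3+12 = 15 ⇒ 15 weeks.

15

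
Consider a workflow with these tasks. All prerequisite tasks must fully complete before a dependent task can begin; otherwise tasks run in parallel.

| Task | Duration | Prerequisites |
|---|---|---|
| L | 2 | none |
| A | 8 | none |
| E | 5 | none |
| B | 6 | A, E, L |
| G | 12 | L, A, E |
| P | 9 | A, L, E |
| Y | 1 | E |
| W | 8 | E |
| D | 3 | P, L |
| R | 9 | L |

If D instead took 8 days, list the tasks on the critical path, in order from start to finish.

Baseline: A→P→D = 8+9+3 = 20 → 20 days.
D lies on that path, so at 8 days the path becomes 25 days.
No other chain overtakes it, so the finish is 25 days.

A, P, D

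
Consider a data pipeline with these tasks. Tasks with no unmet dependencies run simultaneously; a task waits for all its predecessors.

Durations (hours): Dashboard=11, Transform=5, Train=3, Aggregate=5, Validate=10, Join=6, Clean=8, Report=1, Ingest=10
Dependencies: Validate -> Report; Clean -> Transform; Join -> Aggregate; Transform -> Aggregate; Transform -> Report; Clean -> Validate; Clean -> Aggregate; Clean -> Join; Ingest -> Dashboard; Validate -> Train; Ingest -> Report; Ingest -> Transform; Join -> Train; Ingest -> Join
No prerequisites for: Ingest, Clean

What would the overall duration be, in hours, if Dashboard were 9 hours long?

As given, the longest chain is Ingest→Dashboard = 10+11 = 21, so the finish is 21 hours.
Dashboard lies on that path, so at 9 hours the path becomes 19 hours.
Now Ingest→Join→Aggregate = 10+6+5 = 21 is longest, so the finish becomes 21 hours.

21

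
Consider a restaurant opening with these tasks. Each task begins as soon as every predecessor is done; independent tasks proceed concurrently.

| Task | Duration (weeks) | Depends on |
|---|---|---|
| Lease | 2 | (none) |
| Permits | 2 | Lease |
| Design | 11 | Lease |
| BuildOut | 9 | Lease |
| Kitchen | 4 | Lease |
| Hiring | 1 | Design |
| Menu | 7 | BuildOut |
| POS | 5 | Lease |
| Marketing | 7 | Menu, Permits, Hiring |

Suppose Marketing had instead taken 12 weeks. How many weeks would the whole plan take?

30

The binding path is Lease→BuildOut→Menu→Marketing = 2+9+7+7 = 25; finish at 25 weeks.
Since Marketing is critical, the +5 change carries straight to that chain (now 30 weeks).
That remains the longest chain; total 30 weeks.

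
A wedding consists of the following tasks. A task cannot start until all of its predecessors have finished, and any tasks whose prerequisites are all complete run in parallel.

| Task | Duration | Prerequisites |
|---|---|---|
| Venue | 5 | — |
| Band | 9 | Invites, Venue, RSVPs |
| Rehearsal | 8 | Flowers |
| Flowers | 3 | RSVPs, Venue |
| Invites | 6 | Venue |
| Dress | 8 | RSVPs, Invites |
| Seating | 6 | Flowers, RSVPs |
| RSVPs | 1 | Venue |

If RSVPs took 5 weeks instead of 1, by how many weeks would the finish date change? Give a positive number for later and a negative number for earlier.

1

Critical path before the change: Venue→Invites→Band = 5+6+9 = 20 giving 20 weeks.
RSVPs has 3 weeks of float (longest path through it is 17).
Now Venue→RSVPs→Flowers→Rehearsal = 5+5+3+8 = 21 is longest, so the finish becomes 21 weeks.
Change in finish: 21 − 20 = +1 weeks.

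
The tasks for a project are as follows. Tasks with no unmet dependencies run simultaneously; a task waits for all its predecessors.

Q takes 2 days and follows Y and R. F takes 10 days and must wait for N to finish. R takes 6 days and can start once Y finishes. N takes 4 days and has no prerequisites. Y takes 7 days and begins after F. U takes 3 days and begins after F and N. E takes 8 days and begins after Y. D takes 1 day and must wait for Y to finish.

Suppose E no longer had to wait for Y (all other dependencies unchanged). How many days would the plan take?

Before: longest chain N→F→Y→R→Q = 4+10+7+6+2 = 29, finish 29.
Without Y→E, E's earliest start moves from 21 to 0.
The longest chain is now N→F→Y→R→Q = 4+10+7+6+2 = 29, so the plan takes 29 days.

29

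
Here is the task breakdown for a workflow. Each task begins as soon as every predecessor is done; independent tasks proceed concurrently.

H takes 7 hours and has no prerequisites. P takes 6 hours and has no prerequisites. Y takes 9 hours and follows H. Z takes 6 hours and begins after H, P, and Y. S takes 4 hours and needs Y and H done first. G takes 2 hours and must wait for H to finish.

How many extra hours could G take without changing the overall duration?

H→Y→Z = 7+9+6 = 22 sets the makespan at 22 hours.
G finishes as early as 9 and must finish by 22.
So G can slip 22 − 9 = 13 hours.

13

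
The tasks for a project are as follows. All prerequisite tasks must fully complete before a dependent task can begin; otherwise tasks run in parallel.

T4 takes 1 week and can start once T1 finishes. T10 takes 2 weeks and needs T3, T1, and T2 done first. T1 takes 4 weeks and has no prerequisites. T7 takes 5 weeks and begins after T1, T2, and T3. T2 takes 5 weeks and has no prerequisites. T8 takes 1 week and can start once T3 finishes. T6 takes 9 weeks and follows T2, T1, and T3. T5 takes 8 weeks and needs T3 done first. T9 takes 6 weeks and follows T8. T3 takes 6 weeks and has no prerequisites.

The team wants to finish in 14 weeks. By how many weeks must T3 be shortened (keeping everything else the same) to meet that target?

Current finish: 15 weeks; target: 14.
T3 is on every critical path, so each week cut from T3 cuts the finish by one (this holds down to a finish of 14).
Need 15 − 14 = 1 week off T3 → T3 becomes 5 weeks, finish becomes 14.

1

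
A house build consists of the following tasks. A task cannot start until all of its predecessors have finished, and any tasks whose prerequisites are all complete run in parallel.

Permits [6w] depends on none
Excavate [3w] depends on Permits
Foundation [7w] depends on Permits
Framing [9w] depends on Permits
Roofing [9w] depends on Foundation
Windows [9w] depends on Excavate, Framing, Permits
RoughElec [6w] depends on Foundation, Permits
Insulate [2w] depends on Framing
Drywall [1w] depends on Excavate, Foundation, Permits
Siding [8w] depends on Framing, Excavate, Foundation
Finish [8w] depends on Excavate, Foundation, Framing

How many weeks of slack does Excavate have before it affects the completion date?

6

The longest chain is Permits→Framing→Windows = 6+9+9 = 24; overall finish 24 weeks.
The longest chain containing Excavate totals 18 weeks.
Slack of Excavate = 12 − 6 = 6 weeks.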